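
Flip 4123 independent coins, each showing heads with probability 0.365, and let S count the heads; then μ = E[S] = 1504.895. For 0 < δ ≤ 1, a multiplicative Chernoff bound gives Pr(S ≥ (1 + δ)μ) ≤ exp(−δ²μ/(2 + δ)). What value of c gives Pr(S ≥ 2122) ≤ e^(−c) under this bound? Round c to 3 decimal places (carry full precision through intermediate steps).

104.999

Write 2122 = (1 + δ)μ, so δ = 2122/1504.895 − 1 = 0.4100652…
Then the exponent is δ²μ/(2 + δ) = (2122 − μ)² / (μ·(2 + δ)) = 104.998513.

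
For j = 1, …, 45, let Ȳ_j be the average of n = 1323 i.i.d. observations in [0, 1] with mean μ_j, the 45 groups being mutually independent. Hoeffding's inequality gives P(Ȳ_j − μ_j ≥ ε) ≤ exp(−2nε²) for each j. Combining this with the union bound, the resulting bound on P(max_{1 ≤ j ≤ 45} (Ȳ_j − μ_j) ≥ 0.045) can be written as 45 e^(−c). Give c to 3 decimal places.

5.358

Union bound over the 45 events: P(max_{1 ≤ j ≤ 45} (Ȳ_j − μ_j) ≥ 0.045) ≤ 45·exp(−2nε²) = 45 exp(−2·1323·0.045²).
So c = 2·1323·0.045² = 5.3582.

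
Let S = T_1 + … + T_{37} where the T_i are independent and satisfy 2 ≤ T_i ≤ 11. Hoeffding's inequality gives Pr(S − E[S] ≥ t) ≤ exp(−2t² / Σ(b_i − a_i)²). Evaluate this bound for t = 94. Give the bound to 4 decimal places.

0.0027

Σ(b_i − a_i)² = 37·(9)² = 2997.
Exponent = 2·94²/2997 = 5.8966.
Bound = exp(−5.8966) = 0.00275.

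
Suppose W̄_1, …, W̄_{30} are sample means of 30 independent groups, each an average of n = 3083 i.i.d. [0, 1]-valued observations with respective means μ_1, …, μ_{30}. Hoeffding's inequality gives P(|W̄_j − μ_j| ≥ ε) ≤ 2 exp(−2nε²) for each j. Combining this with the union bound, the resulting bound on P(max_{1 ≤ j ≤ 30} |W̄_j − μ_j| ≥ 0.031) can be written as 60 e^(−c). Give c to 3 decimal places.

Union bound over the 30 events: P(max_{1 ≤ j ≤ 30} |W̄_j − μ_j| ≥ 0.031) ≤ 30·2·exp(−2nε²) = 60 exp(−2·3083·0.031²).
So c = 2·3083·0.031² = 5.9255.

5.926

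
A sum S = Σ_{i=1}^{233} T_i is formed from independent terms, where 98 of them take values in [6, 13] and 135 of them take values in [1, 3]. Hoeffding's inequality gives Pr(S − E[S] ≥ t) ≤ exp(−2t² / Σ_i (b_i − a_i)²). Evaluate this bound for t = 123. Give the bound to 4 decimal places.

0.0035

Σ(b_i − a_i)² = 98·7² + 135·2² = 5342.
Exponent = 2·123² / 5342 = 5.66417.
Bound = exp(−5.66417) = 0.00347.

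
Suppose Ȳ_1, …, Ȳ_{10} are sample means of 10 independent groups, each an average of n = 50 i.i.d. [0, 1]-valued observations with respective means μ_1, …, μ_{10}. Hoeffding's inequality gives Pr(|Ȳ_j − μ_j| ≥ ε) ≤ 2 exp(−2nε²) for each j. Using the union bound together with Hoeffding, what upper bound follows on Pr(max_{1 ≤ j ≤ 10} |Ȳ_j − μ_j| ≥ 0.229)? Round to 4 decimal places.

Per-experiment Hoeffding bound: 2·exp(−2·50·0.229²) = 2·exp(−5.24410) = 0.010557.
Union bound over 10 events: 10·0.010557 = 0.10557.

0.1056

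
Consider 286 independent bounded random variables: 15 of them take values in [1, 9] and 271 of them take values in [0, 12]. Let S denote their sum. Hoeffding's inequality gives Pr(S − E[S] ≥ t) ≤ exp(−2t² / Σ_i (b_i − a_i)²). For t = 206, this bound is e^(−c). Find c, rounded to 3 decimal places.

2.123

Σ(b_i − a_i)² = 15·8² + 271·12² = 39984.
c = 2t² / 39984 = 2·206² / 39984 = 2.1226.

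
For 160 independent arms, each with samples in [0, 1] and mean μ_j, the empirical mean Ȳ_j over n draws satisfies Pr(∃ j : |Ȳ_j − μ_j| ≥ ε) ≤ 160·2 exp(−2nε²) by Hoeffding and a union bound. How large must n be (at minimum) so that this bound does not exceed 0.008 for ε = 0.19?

147

Need 2·160·exp(−2nε²) ≤ 0.008, i.e. exp(−2nε²) ≤ 0.008/320.
So 2nε² ≥ ln(320/0.008) = 10.596635.
Hence n ≥ 10.596635/(2·0.19²) = 146.768.
The smallest integer n is 147.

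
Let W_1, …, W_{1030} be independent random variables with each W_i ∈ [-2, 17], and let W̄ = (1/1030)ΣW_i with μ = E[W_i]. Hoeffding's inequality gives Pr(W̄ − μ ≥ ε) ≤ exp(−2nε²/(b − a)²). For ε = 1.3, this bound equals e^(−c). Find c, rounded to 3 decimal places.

c = 2nε²/(b − a)² = 2·1030·1.3² / 19² = 9.6438.

9.644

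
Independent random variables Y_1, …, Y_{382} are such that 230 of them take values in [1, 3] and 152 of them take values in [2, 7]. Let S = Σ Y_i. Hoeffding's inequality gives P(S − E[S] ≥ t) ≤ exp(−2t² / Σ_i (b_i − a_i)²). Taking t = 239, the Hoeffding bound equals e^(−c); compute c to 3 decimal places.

Σ(b_i − a_i)² = 230·2² + 152·5² = 4720.
c = 2t² / 4720 = 2·239² / 4720 = 24.2038.

24.204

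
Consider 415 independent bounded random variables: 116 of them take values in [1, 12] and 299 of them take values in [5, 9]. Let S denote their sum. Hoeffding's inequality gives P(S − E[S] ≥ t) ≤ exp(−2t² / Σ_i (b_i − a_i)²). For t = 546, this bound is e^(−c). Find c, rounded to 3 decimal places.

Σ(b_i − a_i)² = 116·11² + 299·4² = 18820.
c = 2t² / 18820 = 2·546² / 18820 = 31.6808.

31.681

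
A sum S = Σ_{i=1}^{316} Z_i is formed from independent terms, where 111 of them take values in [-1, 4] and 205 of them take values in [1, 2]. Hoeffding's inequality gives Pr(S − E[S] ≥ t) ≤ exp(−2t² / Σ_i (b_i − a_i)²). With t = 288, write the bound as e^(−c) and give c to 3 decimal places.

Σ(b_i − a_i)² = 111·5² + 205·1² = 2980.
c = 2t² / 2980 = 2·288² / 2980 = 55.6671.

55.667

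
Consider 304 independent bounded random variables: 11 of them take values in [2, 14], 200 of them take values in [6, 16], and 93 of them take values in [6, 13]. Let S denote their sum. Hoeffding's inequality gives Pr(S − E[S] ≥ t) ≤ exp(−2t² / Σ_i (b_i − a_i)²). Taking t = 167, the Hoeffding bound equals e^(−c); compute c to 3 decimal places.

2.134

Σ(b_i − a_i)² = 11·12² + 200·10² + 93·7² = 26141.
c = 2t² / 26141 = 2·167² / 26141 = 2.1337.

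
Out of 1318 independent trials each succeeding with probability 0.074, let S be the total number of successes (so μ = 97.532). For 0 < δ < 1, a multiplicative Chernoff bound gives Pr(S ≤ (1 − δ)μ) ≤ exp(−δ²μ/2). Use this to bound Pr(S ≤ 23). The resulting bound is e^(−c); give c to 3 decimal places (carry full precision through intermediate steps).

28.478

Write 23 = (1 − δ)μ, so δ = 1 − 23/97.532 = 0.76418…
Then the exponent is δ²μ/2 = (μ − 23)²/(2μ) = 28.477930.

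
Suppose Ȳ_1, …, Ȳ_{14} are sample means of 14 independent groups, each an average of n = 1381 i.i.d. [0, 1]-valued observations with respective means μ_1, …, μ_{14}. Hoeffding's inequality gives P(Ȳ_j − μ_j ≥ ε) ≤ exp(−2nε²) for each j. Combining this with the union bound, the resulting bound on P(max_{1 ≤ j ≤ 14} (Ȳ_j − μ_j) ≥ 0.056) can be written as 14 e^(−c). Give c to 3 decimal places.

8.662

Union bound over the 14 events: P(max_{1 ≤ j ≤ 14} (Ȳ_j − μ_j) ≥ 0.056) ≤ 14·exp(−2nε²) = 14 exp(−2·1381·0.056²).
So c = 2·1381·0.056² = 8.6616.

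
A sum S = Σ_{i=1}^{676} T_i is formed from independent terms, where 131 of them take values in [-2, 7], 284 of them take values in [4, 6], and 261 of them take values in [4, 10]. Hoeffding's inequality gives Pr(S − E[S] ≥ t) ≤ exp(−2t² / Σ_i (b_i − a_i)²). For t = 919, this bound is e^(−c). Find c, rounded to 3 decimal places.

Σ(b_i − a_i)² = 131·9² + 284·2² + 261·6² = 21143.
c = 2t² / 21143 = 2·919² / 21143 = 79.8904.

79.890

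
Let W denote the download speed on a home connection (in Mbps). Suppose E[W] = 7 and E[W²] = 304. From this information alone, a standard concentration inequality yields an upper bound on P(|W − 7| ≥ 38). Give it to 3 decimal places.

The first two moments determine the variance, so Chebyshev's inequality is the sharpest standard bound available.
Var(W) = E[W²] − (E[W])² = 304 − 49 = 255.
Chebyshev's inequality: P(|W − μ| ≥ t) ≤ Var(W)/t² = 255/1444 = 0.1766.

0.177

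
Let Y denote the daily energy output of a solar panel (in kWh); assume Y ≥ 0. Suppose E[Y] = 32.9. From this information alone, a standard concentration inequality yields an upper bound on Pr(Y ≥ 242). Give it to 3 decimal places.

Only the mean of a non-negative variable is known, so Markov's inequality is the applicable tail bound.
Markov's inequality: for a non-negative random variable, Pr(Y ≥ a) ≤ E[Y]/a.
Here E[Y] = 32.9 and a = 242, so the bound is 32.9/242 = 0.1360.

0.136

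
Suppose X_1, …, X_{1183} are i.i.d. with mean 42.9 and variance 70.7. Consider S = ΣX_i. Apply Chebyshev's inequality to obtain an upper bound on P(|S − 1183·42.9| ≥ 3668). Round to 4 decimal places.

0.0062

Var(S) = n·Var(X_i) = 1183·70.7 = 83638.1.
Chebyshev: P(|S − 1183·42.9| ≥ 3668) ≤ Var(S)/3668² = 83638.1/13454224 = 0.0062.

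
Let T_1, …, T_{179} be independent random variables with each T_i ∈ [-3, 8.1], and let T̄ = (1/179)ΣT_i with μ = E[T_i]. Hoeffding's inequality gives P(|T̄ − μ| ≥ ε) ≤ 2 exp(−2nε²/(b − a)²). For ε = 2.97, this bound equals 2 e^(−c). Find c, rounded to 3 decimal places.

c = 2nε²/(b − a)² = 2·179·2.97² / 11.1² = 25.6301.

25.630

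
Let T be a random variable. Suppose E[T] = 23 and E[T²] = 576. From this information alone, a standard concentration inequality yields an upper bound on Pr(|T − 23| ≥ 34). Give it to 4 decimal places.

0.0407

The first two moments determine the variance, so Chebyshev's inequality is the sharpest standard bound available.
Var(T) = E[T²] − (E[T])² = 576 − 529 = 47.
Chebyshev's inequality: Pr(|T − μ| ≥ t) ≤ Var(T)/t² = 47/1156 = 0.0407.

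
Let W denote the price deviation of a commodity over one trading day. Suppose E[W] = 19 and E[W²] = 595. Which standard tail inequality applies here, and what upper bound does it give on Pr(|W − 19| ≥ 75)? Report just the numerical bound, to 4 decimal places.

The first two moments determine the variance, so Chebyshev's inequality is the sharpest standard bound available.
Var(W) = E[W²] − (E[W])² = 595 − 361 = 234.
Chebyshev's inequality: Pr(|W − μ| ≥ t) ≤ Var(W)/t² = 234/5625 = 0.0416.

0.0416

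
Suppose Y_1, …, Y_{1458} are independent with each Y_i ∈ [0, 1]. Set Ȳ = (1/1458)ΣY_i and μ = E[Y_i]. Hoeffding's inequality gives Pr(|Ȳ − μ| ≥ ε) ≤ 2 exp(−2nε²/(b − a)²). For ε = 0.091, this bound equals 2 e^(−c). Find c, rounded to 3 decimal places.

c = 2nε²/(b − a)² = 2·1458·0.091² / 1² = 24.1474.

24.147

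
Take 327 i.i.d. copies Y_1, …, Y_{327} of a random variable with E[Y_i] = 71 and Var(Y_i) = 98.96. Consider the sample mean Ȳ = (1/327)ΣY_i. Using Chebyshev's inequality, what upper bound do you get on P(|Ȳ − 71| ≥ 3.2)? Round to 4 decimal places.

0.0296

Var(Ȳ) = Var(Y_i)/n = 98.96/327 = 0.30263.
Chebyshev: P(|Ȳ − 71| ≥ 3.2) ≤ Var(Ȳ)/(3.2)² = 98.96/(327·3.2²) = 0.0296.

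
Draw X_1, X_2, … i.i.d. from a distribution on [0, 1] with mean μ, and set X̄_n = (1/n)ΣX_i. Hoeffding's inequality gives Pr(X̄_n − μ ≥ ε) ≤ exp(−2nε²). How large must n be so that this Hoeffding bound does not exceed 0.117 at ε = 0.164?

Require exp(−2nε²) ≤ 0.117, i.e. 2nε² ≥ ln(1/0.117) = 2.145581.
So n ≥ 2.145581 / (2·0.164²) = 39.887.
The smallest integer n is 40.

40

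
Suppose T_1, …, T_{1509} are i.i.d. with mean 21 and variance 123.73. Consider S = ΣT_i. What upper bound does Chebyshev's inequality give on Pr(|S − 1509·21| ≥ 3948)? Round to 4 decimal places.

Var(S) = n·Var(T_i) = 1509·123.73 = 186708.57.
Chebyshev: Pr(|S − 1509·21| ≥ 3948) ≤ Var(S)/3948² = 186708.57/15586704 = 0.0120.

0.0120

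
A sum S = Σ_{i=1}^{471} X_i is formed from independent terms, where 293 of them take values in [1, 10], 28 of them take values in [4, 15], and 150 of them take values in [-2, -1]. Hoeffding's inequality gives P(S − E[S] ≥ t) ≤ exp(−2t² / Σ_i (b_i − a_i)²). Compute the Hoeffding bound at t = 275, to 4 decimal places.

0.0039

Σ(b_i − a_i)² = 293·9² + 28·11² + 150·1² = 27271.
Exponent = 2·275² / 27271 = 5.54618.
Bound = exp(−5.54618) = 0.00390.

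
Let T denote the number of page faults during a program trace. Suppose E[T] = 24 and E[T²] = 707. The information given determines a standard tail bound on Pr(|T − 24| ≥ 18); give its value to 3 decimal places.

0.404

The first two moments determine the variance, so Chebyshev's inequality is the sharpest standard bound available.
Var(T) = E[T²] − (E[T])² = 707 − 576 = 131.
Chebyshev's inequality: Pr(|T − μ| ≥ t) ≤ Var(T)/t² = 131/324 = 0.4043.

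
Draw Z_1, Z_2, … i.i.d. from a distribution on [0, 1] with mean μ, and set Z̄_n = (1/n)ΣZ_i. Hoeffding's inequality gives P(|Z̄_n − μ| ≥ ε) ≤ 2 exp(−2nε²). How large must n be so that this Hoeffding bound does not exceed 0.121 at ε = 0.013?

Require 2·exp(−2nε²) ≤ 0.121, i.e. 2nε² ≥ ln(2/0.121) = 2.805112.
So n ≥ 2.805112 / (2·0.013²) = 8299.148.
The smallest integer n is 8300.

8300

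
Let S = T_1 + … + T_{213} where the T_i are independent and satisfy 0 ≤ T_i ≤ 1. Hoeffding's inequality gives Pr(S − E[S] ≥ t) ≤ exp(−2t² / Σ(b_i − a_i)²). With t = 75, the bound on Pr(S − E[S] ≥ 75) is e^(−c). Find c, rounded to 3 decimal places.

Σ(b_i − a_i)² = 213·(1)² = 213.
c = 2t²/213 = 2·75²/213 = 52.8169.

52.817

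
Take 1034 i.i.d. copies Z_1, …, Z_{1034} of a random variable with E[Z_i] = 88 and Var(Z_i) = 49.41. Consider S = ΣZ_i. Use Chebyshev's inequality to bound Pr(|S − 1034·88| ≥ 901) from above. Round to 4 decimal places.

0.0629

Var(S) = n·Var(Z_i) = 1034·49.41 = 51089.94.
Chebyshev: Pr(|S − 1034·88| ≥ 901) ≤ Var(S)/901² = 51089.94/811801 = 0.0629.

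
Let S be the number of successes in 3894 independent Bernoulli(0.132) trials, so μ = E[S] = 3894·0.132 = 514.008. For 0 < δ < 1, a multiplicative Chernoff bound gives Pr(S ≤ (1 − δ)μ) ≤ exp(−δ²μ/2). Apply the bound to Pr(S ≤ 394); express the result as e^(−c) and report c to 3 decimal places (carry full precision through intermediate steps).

14.009

Write 394 = (1 − δ)μ, so δ = 1 − 394/514.008 = 0.233475…
Then the exponent is δ²μ/2 = (μ − 394)²/(2μ) = 14.009432.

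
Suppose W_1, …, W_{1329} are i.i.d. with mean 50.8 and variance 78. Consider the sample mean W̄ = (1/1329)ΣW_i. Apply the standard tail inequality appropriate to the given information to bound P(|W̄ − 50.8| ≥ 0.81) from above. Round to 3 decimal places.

0.089

With mean and variance of each term known, Chebyshev's inequality bounds the deviation of the sum (or sample mean).
Var(W̄) = Var(W_i)/n = 78/1329 = 0.058691.
Chebyshev: P(|W̄ − 50.8| ≥ 0.81) ≤ Var(W̄)/(0.81)² = 78/(1329·0.81²) = 0.0895.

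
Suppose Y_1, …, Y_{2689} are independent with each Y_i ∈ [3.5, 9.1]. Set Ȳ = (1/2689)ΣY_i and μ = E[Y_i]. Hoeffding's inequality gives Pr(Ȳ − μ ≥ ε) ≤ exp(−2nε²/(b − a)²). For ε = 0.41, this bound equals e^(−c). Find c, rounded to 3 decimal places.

c = 2nε²/(b − a)² = 2·2689·0.41² / 5.6² = 28.8279.

28.828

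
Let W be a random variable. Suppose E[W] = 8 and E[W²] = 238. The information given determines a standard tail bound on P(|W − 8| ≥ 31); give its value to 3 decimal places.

The first two moments determine the variance, so Chebyshev's inequality is the sharpest standard bound available.
Var(W) = E[W²] − (E[W])² = 238 − 64 = 174.
Chebyshev's inequality: P(|W − μ| ≥ t) ≤ Var(W)/t² = 174/961 = 0.1811.

0.181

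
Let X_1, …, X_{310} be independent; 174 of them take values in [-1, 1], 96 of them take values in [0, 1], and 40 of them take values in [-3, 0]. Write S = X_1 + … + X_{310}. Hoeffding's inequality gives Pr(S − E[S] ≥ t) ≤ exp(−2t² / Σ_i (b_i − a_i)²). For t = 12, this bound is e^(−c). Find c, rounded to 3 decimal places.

Σ(b_i − a_i)² = 174·2² + 96·1² + 40·3² = 1152.
c = 2t² / 1152 = 2·12² / 1152 = 0.2500.

0.250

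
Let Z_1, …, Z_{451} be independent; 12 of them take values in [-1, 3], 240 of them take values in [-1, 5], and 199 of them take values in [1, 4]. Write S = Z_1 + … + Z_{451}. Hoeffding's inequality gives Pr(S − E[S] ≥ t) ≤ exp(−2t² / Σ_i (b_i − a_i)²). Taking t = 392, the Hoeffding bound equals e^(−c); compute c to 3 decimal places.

Σ(b_i − a_i)² = 12·4² + 240·6² + 199·3² = 10623.
c = 2t² / 10623 = 2·392² / 10623 = 28.9304.

28.930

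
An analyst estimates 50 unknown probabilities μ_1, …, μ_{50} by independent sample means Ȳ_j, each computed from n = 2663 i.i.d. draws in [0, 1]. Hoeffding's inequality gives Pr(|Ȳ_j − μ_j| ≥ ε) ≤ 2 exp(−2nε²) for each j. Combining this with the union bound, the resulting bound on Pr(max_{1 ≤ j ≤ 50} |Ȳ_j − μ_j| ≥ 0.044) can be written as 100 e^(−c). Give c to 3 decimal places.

10.311

Union bound over the 50 events: Pr(max_{1 ≤ j ≤ 50} |Ȳ_j − μ_j| ≥ 0.044) ≤ 50·2·exp(−2nε²) = 100 exp(−2·2663·0.044²).
So c = 2·2663·0.044² = 10.3111.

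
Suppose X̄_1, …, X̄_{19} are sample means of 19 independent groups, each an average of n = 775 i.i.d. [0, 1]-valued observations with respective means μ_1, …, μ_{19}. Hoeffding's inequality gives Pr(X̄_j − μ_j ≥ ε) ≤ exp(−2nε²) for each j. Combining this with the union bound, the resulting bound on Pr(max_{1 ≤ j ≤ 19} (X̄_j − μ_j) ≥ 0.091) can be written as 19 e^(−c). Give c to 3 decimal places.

12.836

Union bound over the 19 events: Pr(max_{1 ≤ j ≤ 19} (X̄_j − μ_j) ≥ 0.091) ≤ 19·exp(−2nε²) = 19 exp(−2·775·0.091²).
So c = 2·775·0.091² = 12.8355.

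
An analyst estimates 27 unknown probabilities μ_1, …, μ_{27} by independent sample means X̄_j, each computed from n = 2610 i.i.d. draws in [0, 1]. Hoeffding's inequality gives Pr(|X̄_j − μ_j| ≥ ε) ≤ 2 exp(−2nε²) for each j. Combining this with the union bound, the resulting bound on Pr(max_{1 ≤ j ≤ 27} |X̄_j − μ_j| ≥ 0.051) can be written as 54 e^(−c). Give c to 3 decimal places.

13.577

Union bound over the 27 events: Pr(max_{1 ≤ j ≤ 27} |X̄_j − μ_j| ≥ 0.051) ≤ 27·2·exp(−2nε²) = 54 exp(−2·2610·0.051²).
So c = 2·2610·0.051² = 13.5772.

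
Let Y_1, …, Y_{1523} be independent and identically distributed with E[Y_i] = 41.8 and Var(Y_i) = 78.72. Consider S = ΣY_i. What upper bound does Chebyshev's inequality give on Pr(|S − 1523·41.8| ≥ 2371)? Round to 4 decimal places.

0.0213

Var(S) = n·Var(Y_i) = 1523·78.72 = 119890.56.
Chebyshev: Pr(|S − 1523·41.8| ≥ 2371) ≤ Var(S)/2371² = 119890.56/5621641 = 0.0213.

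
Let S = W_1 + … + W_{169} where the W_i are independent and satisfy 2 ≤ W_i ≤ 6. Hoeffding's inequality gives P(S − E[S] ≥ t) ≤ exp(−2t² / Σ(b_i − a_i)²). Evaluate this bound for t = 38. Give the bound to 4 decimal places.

0.3437

Σ(b_i − a_i)² = 169·(4)² = 2704.
Exponent = 2·38²/2704 = 1.0680.
Bound = exp(−1.0680) = 0.34368.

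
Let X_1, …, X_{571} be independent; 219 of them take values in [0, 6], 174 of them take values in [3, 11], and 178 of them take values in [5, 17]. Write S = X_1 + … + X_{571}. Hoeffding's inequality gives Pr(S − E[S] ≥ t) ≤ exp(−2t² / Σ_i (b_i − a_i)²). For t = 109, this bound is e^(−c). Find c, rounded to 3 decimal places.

0.532

Σ(b_i − a_i)² = 219·6² + 174·8² + 178·12² = 44652.
c = 2t² / 44652 = 2·109² / 44652 = 0.5322.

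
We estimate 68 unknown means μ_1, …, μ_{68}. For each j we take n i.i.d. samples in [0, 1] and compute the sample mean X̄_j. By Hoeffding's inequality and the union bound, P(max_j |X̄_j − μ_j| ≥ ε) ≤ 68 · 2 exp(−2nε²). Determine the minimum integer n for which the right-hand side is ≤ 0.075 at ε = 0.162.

143

Need 2·68·exp(−2nε²) ≤ 0.075, i.e. exp(−2nε²) ≤ 0.075/136.
So 2nε² ≥ ln(136/0.075) = 7.502922.
Hence n ≥ 7.502922/(2·0.162²) = 142.945.
The smallest integer n is 143.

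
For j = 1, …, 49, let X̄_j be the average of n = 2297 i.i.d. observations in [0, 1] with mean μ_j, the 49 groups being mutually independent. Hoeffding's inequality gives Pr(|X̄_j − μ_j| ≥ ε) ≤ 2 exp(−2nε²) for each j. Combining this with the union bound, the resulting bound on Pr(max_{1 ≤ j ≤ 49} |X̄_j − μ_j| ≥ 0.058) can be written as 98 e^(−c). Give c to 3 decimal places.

Union bound over the 49 events: Pr(max_{1 ≤ j ≤ 49} |X̄_j − μ_j| ≥ 0.058) ≤ 49·2·exp(−2nε²) = 98 exp(−2·2297·0.058²).
So c = 2·2297·0.058² = 15.4542.

15.454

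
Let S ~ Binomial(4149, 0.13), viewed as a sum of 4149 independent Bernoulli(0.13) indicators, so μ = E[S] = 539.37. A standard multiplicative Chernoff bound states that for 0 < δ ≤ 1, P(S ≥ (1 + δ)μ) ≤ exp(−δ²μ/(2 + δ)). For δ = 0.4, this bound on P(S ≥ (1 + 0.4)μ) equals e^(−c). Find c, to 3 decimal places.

c = δ²μ/(2 + δ) = 0.4²·539.37/(2 + 0.4) = 35.9580.

35.958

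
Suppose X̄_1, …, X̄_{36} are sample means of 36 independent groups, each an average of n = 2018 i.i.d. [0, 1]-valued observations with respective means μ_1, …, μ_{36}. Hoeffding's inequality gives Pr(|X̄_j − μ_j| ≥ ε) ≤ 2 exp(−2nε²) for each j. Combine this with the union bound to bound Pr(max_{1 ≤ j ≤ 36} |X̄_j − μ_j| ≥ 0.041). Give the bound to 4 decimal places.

Per-experiment Hoeffding bound: 2·exp(−2·2018·0.041²) = 2·exp(−6.78452) = 0.0022623.
Union bound over 36 events: 36·0.0022623 = 0.08144.

0.0814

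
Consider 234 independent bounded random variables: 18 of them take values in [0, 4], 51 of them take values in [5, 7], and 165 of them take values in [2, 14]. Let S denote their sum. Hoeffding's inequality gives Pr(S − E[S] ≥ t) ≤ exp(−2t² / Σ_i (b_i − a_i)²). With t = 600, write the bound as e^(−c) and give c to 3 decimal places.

29.688

Σ(b_i − a_i)² = 18·4² + 51·2² + 165·12² = 24252.
c = 2t² / 24252 = 2·600² / 24252 = 29.6883.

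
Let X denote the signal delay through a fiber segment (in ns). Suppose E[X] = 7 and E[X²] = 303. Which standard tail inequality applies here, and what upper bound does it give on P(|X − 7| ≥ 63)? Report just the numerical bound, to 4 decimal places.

The first two moments determine the variance, so Chebyshev's inequality is the sharpest standard bound available.
Var(X) = E[X²] − (E[X])² = 303 − 49 = 254.
Chebyshev's inequality: P(|X − μ| ≥ t) ≤ Var(X)/t² = 254/3969 = 0.0640.

0.0640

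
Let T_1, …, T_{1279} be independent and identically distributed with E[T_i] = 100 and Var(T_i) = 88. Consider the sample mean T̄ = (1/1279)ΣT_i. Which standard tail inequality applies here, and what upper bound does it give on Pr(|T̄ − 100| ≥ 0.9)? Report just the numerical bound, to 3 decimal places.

With mean and variance of each term known, Chebyshev's inequality bounds the deviation of the sum (or sample mean).
Var(T̄) = Var(T_i)/n = 88/1279 = 0.068804.
Chebyshev: Pr(|T̄ − 100| ≥ 0.9) ≤ Var(T̄)/(0.9)² = 88/(1279·0.9²) = 0.0849.

0.085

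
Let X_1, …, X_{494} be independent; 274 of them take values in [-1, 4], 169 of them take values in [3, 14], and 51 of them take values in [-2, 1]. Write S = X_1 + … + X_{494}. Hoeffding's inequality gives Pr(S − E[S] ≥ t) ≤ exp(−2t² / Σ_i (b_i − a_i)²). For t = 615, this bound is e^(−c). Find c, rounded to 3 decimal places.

Σ(b_i − a_i)² = 274·5² + 169·11² + 51·3² = 27758.
c = 2t² / 27758 = 2·615² / 27758 = 27.2516.

27.252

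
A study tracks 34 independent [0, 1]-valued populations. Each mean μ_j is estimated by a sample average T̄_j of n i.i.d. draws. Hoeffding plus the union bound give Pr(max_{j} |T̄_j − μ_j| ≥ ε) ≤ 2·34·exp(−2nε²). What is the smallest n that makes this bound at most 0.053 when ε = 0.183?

107

Need 2·34·exp(−2nε²) ≤ 0.053, i.e. exp(−2nε²) ≤ 0.053/68.
So 2nε² ≥ ln(68/0.053) = 7.156971.
Hence n ≥ 7.156971/(2·0.183²) = 106.856.
The smallest integer n is 107.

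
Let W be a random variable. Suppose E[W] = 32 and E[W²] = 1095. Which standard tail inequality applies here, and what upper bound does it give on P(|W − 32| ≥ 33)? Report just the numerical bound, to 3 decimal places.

The first two moments determine the variance, so Chebyshev's inequality is the sharpest standard bound available.
Var(W) = E[W²] − (E[W])² = 1095 − 1024 = 71.
Chebyshev's inequality: P(|W − μ| ≥ t) ≤ Var(W)/t² = 71/1089 = 0.0652.

0.065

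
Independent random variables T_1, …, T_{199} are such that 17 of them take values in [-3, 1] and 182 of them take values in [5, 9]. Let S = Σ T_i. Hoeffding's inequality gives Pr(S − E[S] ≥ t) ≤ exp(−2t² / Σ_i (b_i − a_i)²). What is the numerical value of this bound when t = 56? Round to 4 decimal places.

Σ(b_i − a_i)² = 17·4² + 182·4² = 3184.
Exponent = 2·56² / 3184 = 1.96985.
Bound = exp(−1.96985) = 0.13948.

0.1395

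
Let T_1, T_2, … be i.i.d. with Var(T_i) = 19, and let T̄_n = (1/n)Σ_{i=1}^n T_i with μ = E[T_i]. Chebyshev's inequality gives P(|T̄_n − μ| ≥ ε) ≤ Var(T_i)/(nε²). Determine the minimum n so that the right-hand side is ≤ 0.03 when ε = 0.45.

Require 19/(n·0.45²) ≤ 0.03, i.e. n ≥ 19/(0.03·0.45²) = 3127.572.
The smallest integer n is 3128.

3128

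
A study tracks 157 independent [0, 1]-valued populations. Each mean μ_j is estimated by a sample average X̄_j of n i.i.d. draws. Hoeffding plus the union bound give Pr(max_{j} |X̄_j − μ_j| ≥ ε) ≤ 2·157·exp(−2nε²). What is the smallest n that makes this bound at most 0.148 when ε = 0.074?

700

Need 2·157·exp(−2nε²) ≤ 0.148, i.e. exp(−2nε²) ≤ 0.148/314.
So 2nε² ≥ ln(314/0.148) = 7.659936.
Hence n ≥ 7.659936/(2·0.074²) = 699.410.
The smallest integer n is 700.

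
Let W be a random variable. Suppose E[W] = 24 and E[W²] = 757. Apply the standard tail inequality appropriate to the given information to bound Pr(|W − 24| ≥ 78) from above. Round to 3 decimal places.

The first two moments determine the variance, so Chebyshev's inequality is the sharpest standard bound available.
Var(W) = E[W²] − (E[W])² = 757 − 576 = 181.
Chebyshev's inequality: Pr(|W − μ| ≥ t) ≤ Var(W)/t² = 181/6084 = 0.0298.

0.030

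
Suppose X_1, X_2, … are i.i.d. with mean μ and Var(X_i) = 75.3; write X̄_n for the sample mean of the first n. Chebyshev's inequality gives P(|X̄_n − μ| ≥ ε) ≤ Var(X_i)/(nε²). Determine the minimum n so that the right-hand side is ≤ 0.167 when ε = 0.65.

1068

Require 75.3/(n·0.65²) ≤ 0.167, i.e. n ≥ 75.3/(0.167·0.65²) = 1067.215.
The smallest integer n is 1068.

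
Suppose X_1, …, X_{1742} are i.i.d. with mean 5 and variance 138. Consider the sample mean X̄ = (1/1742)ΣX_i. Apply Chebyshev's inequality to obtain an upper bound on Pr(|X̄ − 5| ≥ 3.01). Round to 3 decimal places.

Var(X̄) = Var(X_i)/n = 138/1742 = 0.079219.
Chebyshev: Pr(|X̄ − 5| ≥ 3.01) ≤ Var(X̄)/(3.01)² = 138/(1742·3.01²) = 0.0087.

0.009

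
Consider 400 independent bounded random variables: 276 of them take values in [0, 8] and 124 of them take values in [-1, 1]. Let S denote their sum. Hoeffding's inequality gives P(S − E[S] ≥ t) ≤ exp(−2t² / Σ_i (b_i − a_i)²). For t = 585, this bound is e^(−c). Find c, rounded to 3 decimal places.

37.690

Σ(b_i − a_i)² = 276·8² + 124·2² = 18160.
c = 2t² / 18160 = 2·585² / 18160 = 37.6900.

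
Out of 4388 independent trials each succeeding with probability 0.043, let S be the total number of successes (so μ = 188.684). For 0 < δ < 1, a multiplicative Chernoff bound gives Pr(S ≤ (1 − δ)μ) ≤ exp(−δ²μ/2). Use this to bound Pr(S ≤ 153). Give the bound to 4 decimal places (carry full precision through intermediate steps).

0.0342

Write 153 = (1 − δ)μ, so δ = 1 − 153/188.684 = 0.1891204…
Then the exponent is δ²μ/2 = (μ − 153)²/(2μ) = 3.374287.
Bound = exp(−3.374287) = 0.03424.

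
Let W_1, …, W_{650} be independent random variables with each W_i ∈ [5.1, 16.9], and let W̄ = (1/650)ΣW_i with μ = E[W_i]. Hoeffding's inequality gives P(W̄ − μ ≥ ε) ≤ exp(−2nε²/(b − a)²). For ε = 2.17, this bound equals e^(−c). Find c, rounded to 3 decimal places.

c = 2nε²/(b − a)² = 2·650·2.17² / 11.8² = 43.9642.

43.964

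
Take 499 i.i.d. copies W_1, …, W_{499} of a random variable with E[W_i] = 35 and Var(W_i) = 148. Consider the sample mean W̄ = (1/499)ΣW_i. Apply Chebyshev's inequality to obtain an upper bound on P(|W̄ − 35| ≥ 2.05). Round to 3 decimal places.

Var(W̄) = Var(W_i)/n = 148/499 = 0.29659.
Chebyshev: P(|W̄ − 35| ≥ 2.05) ≤ Var(W̄)/(2.05)² = 148/(499·2.05²) = 0.0706.

0.071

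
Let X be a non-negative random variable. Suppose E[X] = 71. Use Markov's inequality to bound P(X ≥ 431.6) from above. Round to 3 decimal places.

0.165

Markov's inequality: for a non-negative random variable, P(X ≥ a) ≤ E[X]/a.
Here E[X] = 71 and a = 431.6, so the bound is 71/431.6 = 0.1645.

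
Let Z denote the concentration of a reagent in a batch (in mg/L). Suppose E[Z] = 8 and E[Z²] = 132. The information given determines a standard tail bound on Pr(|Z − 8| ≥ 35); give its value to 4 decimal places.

The first two moments determine the variance, so Chebyshev's inequality is the sharpest standard bound available.
Var(Z) = E[Z²] − (E[Z])² = 132 − 64 = 68.
Chebyshev's inequality: Pr(|Z − μ| ≥ t) ≤ Var(Z)/t² = 68/1225 = 0.0555.

0.0555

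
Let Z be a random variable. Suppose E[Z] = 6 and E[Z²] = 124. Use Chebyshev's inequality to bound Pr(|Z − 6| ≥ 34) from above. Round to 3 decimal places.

0.076

Var(Z) = E[Z²] − (E[Z])² = 124 − 36 = 88.
Chebyshev's inequality: Pr(|Z − μ| ≥ t) ≤ Var(Z)/t² = 88/1156 = 0.0761.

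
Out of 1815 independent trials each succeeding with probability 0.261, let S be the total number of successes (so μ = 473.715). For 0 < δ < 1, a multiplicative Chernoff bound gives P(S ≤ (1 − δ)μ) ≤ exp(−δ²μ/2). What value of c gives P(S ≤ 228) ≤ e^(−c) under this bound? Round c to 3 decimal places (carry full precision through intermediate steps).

63.726

Write 228 = (1 − δ)μ, so δ = 1 − 228/473.715 = 0.518698…
Then the exponent is δ²μ/2 = (μ − 228)²/(2μ) = 63.725934.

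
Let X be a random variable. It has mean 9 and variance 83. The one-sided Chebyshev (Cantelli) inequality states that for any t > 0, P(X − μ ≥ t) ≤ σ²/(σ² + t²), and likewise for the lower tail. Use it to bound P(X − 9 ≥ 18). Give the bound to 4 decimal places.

0.2039

Here σ² = 83 and t = 18, so σ² + t² = 407.
Cantelli's bound: 83/407 = 0.2039.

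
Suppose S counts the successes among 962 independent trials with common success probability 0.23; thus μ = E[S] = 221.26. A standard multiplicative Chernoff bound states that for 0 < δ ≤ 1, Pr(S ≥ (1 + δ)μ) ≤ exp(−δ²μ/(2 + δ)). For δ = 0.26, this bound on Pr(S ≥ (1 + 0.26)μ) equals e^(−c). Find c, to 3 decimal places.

6.618

c = δ²μ/(2 + δ) = 0.26²·221.26/(2 + 0.26) = 6.6182.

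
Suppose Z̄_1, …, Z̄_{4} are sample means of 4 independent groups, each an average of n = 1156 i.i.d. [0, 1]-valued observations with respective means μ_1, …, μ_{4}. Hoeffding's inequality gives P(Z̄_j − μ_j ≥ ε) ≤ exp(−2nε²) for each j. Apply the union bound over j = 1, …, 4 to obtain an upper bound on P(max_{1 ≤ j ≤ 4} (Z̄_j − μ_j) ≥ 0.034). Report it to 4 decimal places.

Per-experiment Hoeffding bound: exp(−2·1156·0.034²) = exp(−2.67267) = 0.069067.
Union bound over 4 events: 4·0.069067 = 0.27627.

0.2763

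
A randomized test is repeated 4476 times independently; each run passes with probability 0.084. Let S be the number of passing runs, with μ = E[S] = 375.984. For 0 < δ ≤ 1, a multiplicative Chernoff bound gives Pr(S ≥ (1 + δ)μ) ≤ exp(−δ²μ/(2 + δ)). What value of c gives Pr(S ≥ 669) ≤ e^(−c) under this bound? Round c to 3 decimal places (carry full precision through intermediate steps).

Write 669 = (1 + δ)μ, so δ = 669/375.984 − 1 = 0.779331…
Then the exponent is δ²μ/(2 + δ) = (669 − μ)² / (μ·(2 + δ)) = 82.162384.

82.162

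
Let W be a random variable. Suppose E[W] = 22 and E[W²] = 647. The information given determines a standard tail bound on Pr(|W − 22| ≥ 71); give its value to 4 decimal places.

The first two moments determine the variance, so Chebyshev's inequality is the sharpest standard bound available.
Var(W) = E[W²] − (E[W])² = 647 − 484 = 163.
Chebyshev's inequality: Pr(|W − μ| ≥ t) ≤ Var(W)/t² = 163/5041 = 0.0323.

0.0323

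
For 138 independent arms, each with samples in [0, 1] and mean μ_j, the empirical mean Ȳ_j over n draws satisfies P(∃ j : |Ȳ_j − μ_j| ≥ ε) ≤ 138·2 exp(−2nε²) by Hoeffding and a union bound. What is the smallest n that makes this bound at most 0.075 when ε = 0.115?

311

Need 2·138·exp(−2nε²) ≤ 0.075, i.e. exp(−2nε²) ≤ 0.075/276.
So 2nε² ≥ ln(276/0.075) = 8.210668.
Hence n ≥ 8.210668/(2·0.115²) = 310.422.
The smallest integer n is 311.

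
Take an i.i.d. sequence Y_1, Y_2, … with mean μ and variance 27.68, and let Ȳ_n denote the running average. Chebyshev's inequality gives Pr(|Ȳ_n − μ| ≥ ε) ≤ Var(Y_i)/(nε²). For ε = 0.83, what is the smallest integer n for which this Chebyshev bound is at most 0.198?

Require 27.68/(n·0.83²) ≤ 0.198, i.e. n ≥ 27.68/(0.198·0.83²) = 202.929.
The smallest integer n is 203.

203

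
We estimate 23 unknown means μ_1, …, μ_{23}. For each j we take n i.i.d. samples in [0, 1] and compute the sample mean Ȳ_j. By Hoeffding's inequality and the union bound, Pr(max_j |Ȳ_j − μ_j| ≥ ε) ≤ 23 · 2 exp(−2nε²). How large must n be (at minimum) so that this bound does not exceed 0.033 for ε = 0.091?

Need 2·23·exp(−2nε²) ≤ 0.033, i.e. exp(−2nε²) ≤ 0.033/46.
So 2nε² ≥ ln(46/0.033) = 7.239889.
Hence n ≥ 7.239889/(2·0.091²) = 437.139.
The smallest integer n is 438.

438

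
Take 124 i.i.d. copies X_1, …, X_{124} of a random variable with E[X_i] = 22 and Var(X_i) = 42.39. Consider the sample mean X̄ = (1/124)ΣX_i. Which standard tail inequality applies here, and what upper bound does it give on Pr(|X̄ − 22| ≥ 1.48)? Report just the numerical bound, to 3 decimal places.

With mean and variance of each term known, Chebyshev's inequality bounds the deviation of the sum (or sample mean).
Var(X̄) = Var(X_i)/n = 42.39/124 = 0.34185.
Chebyshev: Pr(|X̄ − 22| ≥ 1.48) ≤ Var(X̄)/(1.48)² = 42.39/(124·1.48²) = 0.1561.

0.156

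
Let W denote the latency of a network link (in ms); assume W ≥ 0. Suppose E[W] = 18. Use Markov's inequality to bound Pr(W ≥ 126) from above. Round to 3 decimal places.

0.143

Markov's inequality: for a non-negative random variable, Pr(W ≥ a) ≤ E[W]/a.
Here E[W] = 18 and a = 126, so the bound is 18/126 = 0.1429.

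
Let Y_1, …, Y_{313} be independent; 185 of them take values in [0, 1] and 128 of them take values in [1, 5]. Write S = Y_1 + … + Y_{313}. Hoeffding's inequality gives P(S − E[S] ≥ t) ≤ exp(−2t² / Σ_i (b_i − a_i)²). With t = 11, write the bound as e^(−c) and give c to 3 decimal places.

0.108

Σ(b_i − a_i)² = 185·1² + 128·4² = 2233.
c = 2t² / 2233 = 2·11² / 2233 = 0.1084.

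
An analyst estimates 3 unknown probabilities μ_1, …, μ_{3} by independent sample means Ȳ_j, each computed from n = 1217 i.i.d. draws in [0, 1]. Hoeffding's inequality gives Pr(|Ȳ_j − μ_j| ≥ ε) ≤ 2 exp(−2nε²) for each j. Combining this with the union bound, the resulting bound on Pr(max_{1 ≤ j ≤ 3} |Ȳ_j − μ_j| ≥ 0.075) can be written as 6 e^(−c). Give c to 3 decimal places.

13.691

Union bound over the 3 events: Pr(max_{1 ≤ j ≤ 3} |Ȳ_j − μ_j| ≥ 0.075) ≤ 3·2·exp(−2nε²) = 6 exp(−2·1217·0.075²).
So c = 2·1217·0.075² = 13.6913.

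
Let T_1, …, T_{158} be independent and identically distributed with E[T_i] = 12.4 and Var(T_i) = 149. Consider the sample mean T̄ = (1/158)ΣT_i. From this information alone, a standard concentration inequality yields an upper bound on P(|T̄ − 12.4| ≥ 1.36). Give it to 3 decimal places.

0.510

With mean and variance of each term known, Chebyshev's inequality bounds the deviation of the sum (or sample mean).
Var(T̄) = Var(T_i)/n = 149/158 = 0.94304.
Chebyshev: P(|T̄ − 12.4| ≥ 1.36) ≤ Var(T̄)/(1.36)² = 149/(158·1.36²) = 0.5099.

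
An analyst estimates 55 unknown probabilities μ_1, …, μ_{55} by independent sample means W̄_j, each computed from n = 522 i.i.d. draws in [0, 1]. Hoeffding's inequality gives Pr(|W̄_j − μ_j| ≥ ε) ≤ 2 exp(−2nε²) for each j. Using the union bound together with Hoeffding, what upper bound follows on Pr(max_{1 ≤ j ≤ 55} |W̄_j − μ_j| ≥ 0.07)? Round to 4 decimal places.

0.6603

Per-experiment Hoeffding bound: 2·exp(−2·522·0.07²) = 2·exp(−5.11560) = 0.012005.
Union bound over 55 events: 55·0.012005 = 0.66026.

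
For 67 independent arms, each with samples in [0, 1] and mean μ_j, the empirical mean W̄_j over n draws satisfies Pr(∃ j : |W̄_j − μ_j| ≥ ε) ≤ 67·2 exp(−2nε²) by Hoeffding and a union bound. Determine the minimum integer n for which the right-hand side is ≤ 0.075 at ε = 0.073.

703

Need 2·67·exp(−2nε²) ≤ 0.075, i.e. exp(−2nε²) ≤ 0.075/134.
So 2nε² ≥ ln(134/0.075) = 7.488107.
Hence n ≥ 7.488107/(2·0.073²) = 702.581.
The smallest integer n is 703.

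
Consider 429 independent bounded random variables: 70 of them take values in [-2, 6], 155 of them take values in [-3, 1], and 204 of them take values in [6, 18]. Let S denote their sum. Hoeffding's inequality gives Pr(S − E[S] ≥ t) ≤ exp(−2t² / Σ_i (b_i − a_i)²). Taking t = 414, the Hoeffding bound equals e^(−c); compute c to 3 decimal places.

Σ(b_i − a_i)² = 70·8² + 155·4² + 204·12² = 36336.
c = 2t² / 36336 = 2·414² / 36336 = 9.4339.

9.434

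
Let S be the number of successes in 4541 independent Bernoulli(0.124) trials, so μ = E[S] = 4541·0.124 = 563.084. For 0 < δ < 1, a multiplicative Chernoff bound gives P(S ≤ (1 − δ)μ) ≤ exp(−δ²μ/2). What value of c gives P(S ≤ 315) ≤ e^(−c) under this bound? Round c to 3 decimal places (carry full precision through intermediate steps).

Write 315 = (1 − δ)μ, so δ = 1 − 315/563.084 = 0.4405808…
Then the exponent is δ²μ/2 = (μ − 315)²/(2μ) = 54.650524.

54.651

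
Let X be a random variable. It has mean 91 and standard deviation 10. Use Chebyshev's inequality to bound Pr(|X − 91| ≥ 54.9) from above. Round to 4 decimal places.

0.0332

Chebyshev: Pr(|X − μ| ≥ t) ≤ Var(X)/t².
Var(X) = σ² = 10² = 100.
Bound = 100 / 3014.01 = 0.0332.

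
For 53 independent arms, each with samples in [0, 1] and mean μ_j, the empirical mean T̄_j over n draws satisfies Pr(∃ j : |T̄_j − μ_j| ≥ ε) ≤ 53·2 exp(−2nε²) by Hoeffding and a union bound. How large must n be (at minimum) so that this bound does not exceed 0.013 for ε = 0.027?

6178

Need 2·53·exp(−2nε²) ≤ 0.013, i.e. exp(−2nε²) ≤ 0.013/106.
So 2nε² ≥ ln(106/0.013) = 9.006245.
Hence n ≥ 9.006245/(2·0.027²) = 6177.123.
The smallest integer n is 6178.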